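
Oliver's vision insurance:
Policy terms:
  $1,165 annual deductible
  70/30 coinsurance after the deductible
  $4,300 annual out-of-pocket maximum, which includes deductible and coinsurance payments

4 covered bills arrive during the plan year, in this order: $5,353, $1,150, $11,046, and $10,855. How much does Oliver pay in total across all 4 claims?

Claim 1 — $5,353: $1,165 to deductible, leaving $4,188; 30% of $4,188 = $1,256.40. Member pays $2,421.40; OOP now $2,421.40.
Claim 2 — $1,150: deductible met; 30% of $1,150 = $345. Member owes $345 (running OOP $2,766.40).
Claim 3 — $11,046: deductible already satisfied, so member's share is 30% × $11,046 = $3,313.80. Adding that to $2,766.40 gives $6,080.20, past the $4,300 cap; member pays only $4,300 − $2,766.40 = $1,533.60.
Claim 4 — $10,855: 30% coinsurance on $10,855 = $3,256.50. That would push OOP to $7,556.50, over the $4,300 cap, so member pays $4,300 − $4,300 = $0.
Total paid by the member: $2,421.40 + $345 + $1,533.60 + $0 = $4,300.

$4,300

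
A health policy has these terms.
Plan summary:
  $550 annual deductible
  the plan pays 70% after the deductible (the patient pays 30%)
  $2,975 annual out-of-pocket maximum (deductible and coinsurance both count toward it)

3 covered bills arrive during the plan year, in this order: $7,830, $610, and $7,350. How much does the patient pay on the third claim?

$58

#1 ($7,830): deductible takes $550, $7,280 remains; 30% of $7,280 = $2,184. Patient pays $2,734; OOP now $2,734.
#2 ($610): 30% coinsurance on $610 = $183. Patient owes $183 (running OOP $2,917).
#3 ($7,350): 30% coinsurance on $7,350 = $2,205. Adding that to $2,917 gives $5,122, past the $2,975 cap; patient pays only $2,975 − $2,917 = $58.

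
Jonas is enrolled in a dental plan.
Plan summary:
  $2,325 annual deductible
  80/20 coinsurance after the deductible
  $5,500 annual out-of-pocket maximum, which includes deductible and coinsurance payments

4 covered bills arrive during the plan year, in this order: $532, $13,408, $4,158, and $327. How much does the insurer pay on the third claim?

$3,326.40

Bill 1, $532: all of it applies to the deductible. Cost to patient: $532. OOP to date $532. Insurer: $532 − $532 = $0.
Bill 2, $13,408: $1,793 to deductible, leaving $11,615; coinsurance $11,615 × 20% = $2,323. Cost to patient: $4,116. OOP to date $4,648. Insurer: $13,408 − $4,116 = $9,292.
Bill 3, $4,158: deductible already satisfied, so patient's share is 20% × $4,158 = $831.60. Cost to patient: $831.60. OOP to date $5,479.60. Plan pays $4,158 − $831.60 = $3,326.40.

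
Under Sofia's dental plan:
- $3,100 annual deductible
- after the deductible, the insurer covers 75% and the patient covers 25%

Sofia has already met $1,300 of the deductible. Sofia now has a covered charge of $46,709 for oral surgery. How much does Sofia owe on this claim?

$13,027.25

Remaining deductible: $3,100 − $1,300 = $1,800.
The remaining $44,909 (= $46,709 − $1,800) moves to coinsurance.
Patient's 25% share of $44,909 is $11,227.25.
So the patient owes $1,800 + $11,227.25 = $13,027.25.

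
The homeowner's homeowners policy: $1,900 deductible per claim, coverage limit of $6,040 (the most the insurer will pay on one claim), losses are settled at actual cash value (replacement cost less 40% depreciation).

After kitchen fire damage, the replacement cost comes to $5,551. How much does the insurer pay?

$1,430.60

Depreciate 40%: the covered value is $5,551 × 0.6 = $3,330.60.
After the deductible, $3,330.60 − $1,900 = $1,430.60 remains.
$1,430.60 is within the $6,040 limit, so the insurer pays $1,430.60.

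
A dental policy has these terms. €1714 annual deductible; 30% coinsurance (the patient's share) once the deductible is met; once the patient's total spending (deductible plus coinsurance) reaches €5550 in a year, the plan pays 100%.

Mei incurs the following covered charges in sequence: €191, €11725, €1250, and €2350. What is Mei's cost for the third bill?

Bill 1, €191: fully absorbed by the deductible. Patient owes €191 (running OOP €191).
Bill 2, €11725: €1523 to deductible, leaving €10202; patient's 30% is €3060.60. Patient owes €4583.60 (running OOP €4774.60).
Bill 3, €1250: 30% coinsurance on €1250 = €375. Patient pays €375; OOP now €5149.60.

€375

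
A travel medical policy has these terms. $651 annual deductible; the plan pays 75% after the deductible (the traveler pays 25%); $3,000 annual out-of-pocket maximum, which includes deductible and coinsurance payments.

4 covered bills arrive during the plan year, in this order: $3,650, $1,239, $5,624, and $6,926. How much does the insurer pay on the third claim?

Bill 1, $3,650: $651 to deductible, leaving $2,999; traveler's 25% is $749.75. Cost to traveler: $1,400.75. OOP to date $1,400.75. Insurer: $3,650 − $1,400.75 = $2,249.25.
Bill 2, $1,239: deductible met; 25% of $1,239 = $309.75. Traveler owes $309.75 (running OOP $1,710.50). Plan pays $1,239 − $309.75 = $929.25.
Bill 3, $5,624: 25% coinsurance on $5,624 = $1,406. OOP would hit $3,116.50 > $3,000, so the cap limits the traveler to $3,000 − $1,710.50 = $1,289.50. Insurer: $5,624 − $1,289.50 = $4,334.50.

$4,334.50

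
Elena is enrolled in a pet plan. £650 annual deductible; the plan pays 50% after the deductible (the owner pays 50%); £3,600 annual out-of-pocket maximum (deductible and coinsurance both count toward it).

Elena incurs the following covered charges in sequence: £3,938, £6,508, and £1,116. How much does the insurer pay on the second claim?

£5,202

Claim 1 (£3,938): £650 finishes the deductible; £3,288 goes to coinsurance; owner's 50% is £1,644. Cost to owner: £2,294. OOP to date £2,294. Plan pays £3,938 − £2,294 = £1,644.
Claim 2 (£6,508): deductible met; 50% of £6,508 = £3,254. Adding that to £2,294 gives £5,548, past the £3,600 cap; owner pays only £3,600 − £2,294 = £1,306. Insurer: £6,508 − £1,306 = £5,202.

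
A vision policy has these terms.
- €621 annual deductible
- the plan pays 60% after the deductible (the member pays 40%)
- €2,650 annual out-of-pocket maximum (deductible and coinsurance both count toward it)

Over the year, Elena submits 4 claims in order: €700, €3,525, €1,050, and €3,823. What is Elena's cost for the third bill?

€420

Claim 1 — €700: €621 finishes the deductible; €79 goes to coinsurance; member's 40% is €31.60. Member pays €652.60; OOP now €652.60.
Claim 2 — €3,525: deductible met; 40% of €3,525 = €1,410. Member owes €1,410 (running OOP €2,062.60).
Claim 3 — €1,050: deductible met; 40% of €1,050 = €420. Member owes €420 (running OOP €2,482.60).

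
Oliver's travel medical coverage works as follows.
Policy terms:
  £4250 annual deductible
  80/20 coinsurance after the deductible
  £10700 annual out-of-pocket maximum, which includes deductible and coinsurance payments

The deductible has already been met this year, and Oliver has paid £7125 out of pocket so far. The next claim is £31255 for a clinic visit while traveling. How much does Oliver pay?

With the deductible met, the entire £31255 is subject to coinsurance.
Traveler's 20% share of £31255 is £6251.
That would bring total out-of-pocket to £13376, past the £10700 cap. The traveler is capped at £10700 − £7125 = £3575 on this claim.

£3575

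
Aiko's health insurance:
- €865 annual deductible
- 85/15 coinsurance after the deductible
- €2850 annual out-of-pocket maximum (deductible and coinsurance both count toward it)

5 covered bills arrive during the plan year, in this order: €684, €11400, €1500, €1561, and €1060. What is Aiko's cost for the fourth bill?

Claim 1 (€684): entire amount goes to the deductible. Cost to patient: €684. OOP to date €684.
Claim 2 (€11400): deductible takes €181, €11219 remains; patient's 15% is €1682.85. Patient pays €1863.85; OOP now €2547.85.
Claim 3 (€1500): deductible already satisfied, so patient's share is 15% × €1500 = €225. Cost to patient: €225. OOP to date €2772.85.
Claim 4 (€1561): deductible already satisfied, so patient's share is 15% × €1561 = €234.15. That would push OOP to €3007, over the €2850 cap, so patient pays €2850 − €2772.85 = €77.15.

€77.15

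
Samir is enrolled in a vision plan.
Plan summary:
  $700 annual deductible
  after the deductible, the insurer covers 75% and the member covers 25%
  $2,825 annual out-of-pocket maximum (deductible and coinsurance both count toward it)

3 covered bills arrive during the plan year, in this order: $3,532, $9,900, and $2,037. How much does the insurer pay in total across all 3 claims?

$12,644

Claim 1 — $3,532: deductible takes $700, $2,832 remains; 25% of $2,832 = $708. Cost to member: $1,408. OOP to date $1,408. Plan pays $3,532 − $1,408 = $2,124.
Claim 2 — $9,900: deductible met; 25% of $9,900 = $2,475. OOP would hit $3,883 > $2,825, so the cap limits the member to $2,825 − $1,408 = $1,417. Insurer: $9,900 − $1,417 = $8,483.
Claim 3 — $2,037: deductible met; 25% of $2,037 = $509.25. OOP would hit $3,334.25 > $2,825, so the cap limits the member to $2,825 − $2,825 = $0. Plan pays $2,037 − $0 = $2,037.
Insurer total: $2,124 + $8,483 + $2,037 = $12,644.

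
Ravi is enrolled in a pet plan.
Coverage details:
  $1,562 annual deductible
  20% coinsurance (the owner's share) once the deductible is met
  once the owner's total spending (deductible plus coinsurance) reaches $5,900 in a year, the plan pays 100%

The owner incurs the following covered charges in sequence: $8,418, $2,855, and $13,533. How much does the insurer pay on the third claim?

#1 ($8,418): deductible takes $1,562, $6,856 remains; owner's 20% is $1,371.20. Owner owes $2,933.20 (running OOP $2,933.20). Plan pays $8,418 − $2,933.20 = $5,484.80.
#2 ($2,855): 20% coinsurance on $2,855 = $571. Owner owes $571 (running OOP $3,504.20). Insurer: $2,855 − $571 = $2,284.
#3 ($13,533): deductible met; 20% of $13,533 = $2,706.60. Adding that to $3,504.20 gives $6,210.80, past the $5,900 cap; owner pays only $5,900 − $3,504.20 = $2,395.80. Plan pays $13,533 − $2,395.80 = $11,137.20.

$11,137.20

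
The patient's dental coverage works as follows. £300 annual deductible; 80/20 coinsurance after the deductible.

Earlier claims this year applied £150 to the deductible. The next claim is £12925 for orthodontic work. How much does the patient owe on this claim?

Remaining deductible: £300 − £150 = £150.
After the £150 deductible portion, £12925 − £150 = £12775 is subject to coinsurance.
Coinsurance: £12775 × 20% = £2555.
That puts the patient's cost at £150 + £2555 = £2705.

£2705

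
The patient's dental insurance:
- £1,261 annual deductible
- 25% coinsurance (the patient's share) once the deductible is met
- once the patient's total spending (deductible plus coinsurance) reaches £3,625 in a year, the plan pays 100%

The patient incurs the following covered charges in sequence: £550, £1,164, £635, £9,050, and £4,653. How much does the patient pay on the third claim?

£158.75

Bill 1, £550: all of it applies to the deductible. Cost to patient: £550. OOP to date £550.
Bill 2, £1,164: £711 to deductible, leaving £453; 25% of £453 = £113.25. Patient owes £824.25 (running OOP £1,374.25).
Bill 3, £635: deductible met; 25% of £635 = £158.75. Cost to patient: £158.75. OOP to date £1,533.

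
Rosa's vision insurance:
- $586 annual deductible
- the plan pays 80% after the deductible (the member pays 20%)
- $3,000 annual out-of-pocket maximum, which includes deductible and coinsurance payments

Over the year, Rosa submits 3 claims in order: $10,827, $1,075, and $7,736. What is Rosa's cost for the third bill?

$150.80

#1 ($10,827): $586 to deductible, leaving $10,241; member's 20% is $2,048.20. Member pays $2,634.20; OOP now $2,634.20.
#2 ($1,075): deductible already satisfied, so member's share is 20% × $1,075 = $215. Member owes $215 (running OOP $2,849.20).
#3 ($7,736): 20% coinsurance on $7,736 = $1,547.20. Adding that to $2,849.20 gives $4,396.40, past the $3,000 cap; member pays only $3,000 − $2,849.20 = $150.80.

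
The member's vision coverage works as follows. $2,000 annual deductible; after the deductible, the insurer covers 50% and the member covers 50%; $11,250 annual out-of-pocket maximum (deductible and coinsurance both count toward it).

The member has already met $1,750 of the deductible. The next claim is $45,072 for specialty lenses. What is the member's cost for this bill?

$9,500

Deductible still to meet: $2,000 − $1,750 = $250.
After the $250 deductible portion, $45,072 − $250 = $44,822 is subject to coinsurance.
Member's 50% share of $44,822 is $22,411.
That puts the member's cost at $250 + $22,411 = $22,661 before any cap.
Year-to-date out-of-pocket would reach $1,750 + $22,661 = $24,411, above the $11,250 maximum, so the member pays only $11,250 − $1,750 = $9,500.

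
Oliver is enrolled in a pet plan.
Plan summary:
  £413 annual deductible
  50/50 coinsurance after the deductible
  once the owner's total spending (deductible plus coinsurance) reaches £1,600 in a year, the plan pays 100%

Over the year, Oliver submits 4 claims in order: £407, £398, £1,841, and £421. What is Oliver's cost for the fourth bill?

#1 (£407): all of it applies to the deductible. Owner owes £407 (running OOP £407).
#2 (£398): £6 finishes the deductible; £392 goes to coinsurance; coinsurance £392 × 50% = £196. Cost to owner: £202. OOP to date £609.
#3 (£1,841): 50% coinsurance on £1,841 = £920.50. Owner owes £920.50 (running OOP £1,529.50).
#4 (£421): deductible already satisfied, so owner's share is 50% × £421 = £210.50. OOP would hit £1,740 > £1,600, so the cap limits the owner to £1,600 − £1,529.50 = £70.50.

£70.50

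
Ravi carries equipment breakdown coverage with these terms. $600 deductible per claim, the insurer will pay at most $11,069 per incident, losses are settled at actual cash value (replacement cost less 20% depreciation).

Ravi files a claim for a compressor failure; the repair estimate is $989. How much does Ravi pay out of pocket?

$797.80

At 20% depreciation, ACV = $989 − $197.80 = $791.20.
Less the $600 deductible: $791.20 − $600 = $191.20.
That's under the $11,069 cap, so the insurer reimburses the full $191.20.
The business owner bears the rest of the original loss: $989 − $191.20 = $797.80.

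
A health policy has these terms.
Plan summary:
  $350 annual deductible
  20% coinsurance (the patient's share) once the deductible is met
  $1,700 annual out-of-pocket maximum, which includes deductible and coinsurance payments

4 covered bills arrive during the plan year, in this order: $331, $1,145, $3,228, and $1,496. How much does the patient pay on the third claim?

#1 ($331): entire amount goes to the deductible. Patient owes $331 (running OOP $331).
#2 ($1,145): deductible takes $19, $1,126 remains; patient's 20% is $225.20. Patient owes $244.20 (running OOP $575.20).
#3 ($3,228): 20% coinsurance on $3,228 = $645.60. Cost to patient: $645.60. OOP to date $1,220.80.

$645.60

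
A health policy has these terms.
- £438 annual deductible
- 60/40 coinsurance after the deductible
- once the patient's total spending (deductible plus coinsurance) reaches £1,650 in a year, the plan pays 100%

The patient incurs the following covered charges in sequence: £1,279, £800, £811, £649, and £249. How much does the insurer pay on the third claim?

Bill 1, £1,279: £438 finishes the deductible; £841 goes to coinsurance; coinsurance £841 × 40% = £336.40. Patient pays £774.40; OOP now £774.40. Plan pays £1,279 − £774.40 = £504.60.
Bill 2, £800: deductible met; 40% of £800 = £320. Patient pays £320; OOP now £1,094.40. Insurer: £800 − £320 = £480.
Bill 3, £811: deductible met; 40% of £811 = £324.40. Patient owes £324.40 (running OOP £1,418.80). Plan pays £811 − £324.40 = £486.60.

£486.60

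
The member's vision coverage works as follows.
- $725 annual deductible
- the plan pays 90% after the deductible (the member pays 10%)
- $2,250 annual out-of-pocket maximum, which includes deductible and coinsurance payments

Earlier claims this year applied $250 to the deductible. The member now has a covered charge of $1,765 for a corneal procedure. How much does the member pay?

$604

Remaining deductible: $725 − $250 = $475.
The remaining $1,290 (= $1,765 − $475) moves to coinsurance.
Member's 10% share of $1,290 is $129.
So the member owes $475 + $129 = $604 before any cap.
Year-to-date out-of-pocket becomes $250 + $604 = $854, still under the $2,250 maximum, so no cap applies.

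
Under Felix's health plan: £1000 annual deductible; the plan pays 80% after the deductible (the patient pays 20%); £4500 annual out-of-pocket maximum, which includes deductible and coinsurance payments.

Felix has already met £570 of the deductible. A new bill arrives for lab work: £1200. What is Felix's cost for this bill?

£584

Deductible still to meet: £1000 − £570 = £430.
After the £430 deductible portion, £1200 − £430 = £770 is subject to coinsurance.
20% of £770 = £154 falls to the patient.
Patient responsibility before any cap: £430 + £154 = £584.
Year-to-date out-of-pocket becomes £570 + £584 = £1154, still under the £4500 maximum, so no cap applies.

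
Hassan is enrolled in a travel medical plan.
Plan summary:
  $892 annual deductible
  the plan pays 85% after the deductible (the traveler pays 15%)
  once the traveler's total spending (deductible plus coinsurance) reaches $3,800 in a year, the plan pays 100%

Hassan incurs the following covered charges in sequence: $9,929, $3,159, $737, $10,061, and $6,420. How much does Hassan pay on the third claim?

#1 ($9,929): $892 finishes the deductible; $9,037 goes to coinsurance; 15% of $9,037 = $1,355.55. Traveler owes $2,247.55 (running OOP $2,247.55).
#2 ($3,159): deductible met; 15% of $3,159 = $473.85. Cost to traveler: $473.85. OOP to date $2,721.40.
#3 ($737): deductible met; 15% of $737 = $110.55. Cost to traveler: $110.55. OOP to date $2,831.95.

$110.55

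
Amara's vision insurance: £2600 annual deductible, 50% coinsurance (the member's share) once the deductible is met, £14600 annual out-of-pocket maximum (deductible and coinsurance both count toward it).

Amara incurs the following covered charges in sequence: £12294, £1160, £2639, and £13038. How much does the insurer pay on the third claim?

Claim 1 (£12294): £2600 to deductible, leaving £9694; member's 50% is £4847. Member pays £7447; OOP now £7447. Insurer: £12294 − £7447 = £4847.
Claim 2 (£1160): deductible already satisfied, so member's share is 50% × £1160 = £580. Member owes £580 (running OOP £8027). Insurer: £1160 − £580 = £580.
Claim 3 (£2639): 50% coinsurance on £2639 = £1319.50. Cost to member: £1319.50. OOP to date £9346.50. Plan pays £2639 − £1319.50 = £1319.50.

£1319.50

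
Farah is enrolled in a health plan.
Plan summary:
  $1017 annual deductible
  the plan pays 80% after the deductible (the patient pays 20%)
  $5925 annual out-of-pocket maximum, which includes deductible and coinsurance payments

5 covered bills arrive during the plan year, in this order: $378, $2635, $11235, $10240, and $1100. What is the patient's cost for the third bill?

#1 ($378): all of it applies to the deductible. Cost to patient: $378. OOP to date $378.
#2 ($2635): deductible takes $639, $1996 remains; 20% of $1996 = $399.20. Patient owes $1038.20 (running OOP $1416.20).
#3 ($11235): 20% coinsurance on $11235 = $2247. Patient pays $2247; OOP now $3663.20.

$2247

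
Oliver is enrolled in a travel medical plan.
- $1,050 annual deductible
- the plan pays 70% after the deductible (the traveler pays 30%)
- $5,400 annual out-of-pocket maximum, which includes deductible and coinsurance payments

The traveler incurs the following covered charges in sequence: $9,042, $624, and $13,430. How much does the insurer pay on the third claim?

Claim 1 ($9,042): $1,050 finishes the deductible; $7,992 goes to coinsurance; traveler's 30% is $2,397.60. Traveler owes $3,447.60 (running OOP $3,447.60). Plan pays $9,042 − $3,447.60 = $5,594.40.
Claim 2 ($624): deductible met; 30% of $624 = $187.20. Traveler owes $187.20 (running OOP $3,634.80). Insurer: $624 − $187.20 = $436.80.
Claim 3 ($13,430): deductible met; 30% of $13,430 = $4,029. OOP would hit $7,663.80 > $5,400, so the cap limits the traveler to $5,400 − $3,634.80 = $1,765.20. Plan pays $13,430 − $1,765.20 = $11,664.80.

$11,664.80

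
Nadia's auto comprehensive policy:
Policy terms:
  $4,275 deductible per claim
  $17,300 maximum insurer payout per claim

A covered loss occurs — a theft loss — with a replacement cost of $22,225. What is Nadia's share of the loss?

$4,925

After the deductible, $22,225 − $4,275 = $17,950 remains.
Since $17,950 > $17,300, the payout is capped at $17,300.
Policyholder's share is the uncovered remainder: $22,225 − $17,300 = $4,925.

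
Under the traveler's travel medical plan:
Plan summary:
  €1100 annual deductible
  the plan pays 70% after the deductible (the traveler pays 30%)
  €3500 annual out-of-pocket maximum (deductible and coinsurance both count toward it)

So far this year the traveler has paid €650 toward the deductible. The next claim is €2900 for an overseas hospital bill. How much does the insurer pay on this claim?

€1715

Deductible still to meet: €1100 − €650 = €450.
After the €450 deductible portion, €2900 − €450 = €2450 is subject to coinsurance.
30% of €2450 = €735 falls to the traveler.
Traveler responsibility before any cap: €450 + €735 = €1185.
Year-to-date out-of-pocket becomes €650 + €1185 = €1835, still under the €3500 maximum, so no cap applies.
Insurer pays the balance: €2900 − €1185 = €1715.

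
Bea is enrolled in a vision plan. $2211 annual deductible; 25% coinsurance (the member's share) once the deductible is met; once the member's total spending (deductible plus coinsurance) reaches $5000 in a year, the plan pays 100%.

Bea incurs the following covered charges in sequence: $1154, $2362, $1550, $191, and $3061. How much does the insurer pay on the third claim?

$1162.50

Claim 1 — $1154: entire amount goes to the deductible. Member pays $1154; OOP now $1154. Insurer: $1154 − $1154 = $0.
Claim 2 — $2362: $1057 to deductible, leaving $1305; coinsurance $1305 × 25% = $326.25. Member pays $1383.25; OOP now $2537.25. Plan pays $2362 − $1383.25 = $978.75.
Claim 3 — $1550: deductible already satisfied, so member's share is 25% × $1550 = $387.50. Member owes $387.50 (running OOP $2924.75). Plan pays $1550 − $387.50 = $1162.50.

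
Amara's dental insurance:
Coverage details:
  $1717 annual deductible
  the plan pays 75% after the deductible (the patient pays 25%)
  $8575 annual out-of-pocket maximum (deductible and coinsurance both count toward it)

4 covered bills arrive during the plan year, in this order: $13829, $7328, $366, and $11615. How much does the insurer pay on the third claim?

$274.50

Bill 1, $13829: $1717 finishes the deductible; $12112 goes to coinsurance; coinsurance $12112 × 25% = $3028. Cost to patient: $4745. OOP to date $4745. Insurer: $13829 − $4745 = $9084.
Bill 2, $7328: 25% coinsurance on $7328 = $1832. Cost to patient: $1832. OOP to date $6577. Plan pays $7328 − $1832 = $5496.
Bill 3, $366: 25% coinsurance on $366 = $91.50. Cost to patient: $91.50. OOP to date $6668.50. Insurer: $366 − $91.50 = $274.50.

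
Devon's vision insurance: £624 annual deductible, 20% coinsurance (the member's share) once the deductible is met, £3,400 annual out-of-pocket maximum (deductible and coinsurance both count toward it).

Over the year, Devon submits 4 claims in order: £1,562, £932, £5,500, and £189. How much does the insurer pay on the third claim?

Claim 1 (£1,562): £624 to deductible, leaving £938; member's 20% is £187.60. Member owes £811.60 (running OOP £811.60). Plan pays £1,562 − £811.60 = £750.40.
Claim 2 (£932): deductible already satisfied, so member's share is 20% × £932 = £186.40. Cost to member: £186.40. OOP to date £998. Insurer: £932 − £186.40 = £745.60.
Claim 3 (£5,500): 20% coinsurance on £5,500 = £1,100. Member owes £1,100 (running OOP £2,098). Insurer: £5,500 − £1,100 = £4,400.

£4,400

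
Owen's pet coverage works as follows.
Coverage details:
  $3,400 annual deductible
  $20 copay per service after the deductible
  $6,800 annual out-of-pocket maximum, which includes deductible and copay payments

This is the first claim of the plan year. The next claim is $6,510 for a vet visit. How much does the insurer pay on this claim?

Deductible not yet touched, so the first $3,400 of the bill goes to the deductible.
That leaves $6,510 − $3,400 = $3,110 for the copay.
Copay on this service: $20.
Owner responsibility before any cap: $3,400 + $20 = $3,420.
Total out-of-pocket so far would be $0 + $3,420 = $3,420, below the $6,800 cap — no reduction.
The plan picks up $6,510 − $3,420 = $3,090.

$3,090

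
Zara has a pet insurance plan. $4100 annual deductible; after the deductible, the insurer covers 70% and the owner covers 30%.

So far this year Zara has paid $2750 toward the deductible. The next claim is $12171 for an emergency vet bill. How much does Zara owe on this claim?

$4596.30

$2750 of the $4100 deductible is already met, leaving $1350.
That leaves $12171 − $1350 = $10821 for coinsurance.
Owner's 30% share of $10821 is $3246.30.
Owner responsibility: $1350 + $3246.30 = $4596.30.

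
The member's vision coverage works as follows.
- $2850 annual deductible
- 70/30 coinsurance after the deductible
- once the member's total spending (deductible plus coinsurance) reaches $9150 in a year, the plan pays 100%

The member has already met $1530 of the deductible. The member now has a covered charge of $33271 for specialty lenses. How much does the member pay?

Deductible still to meet: $2850 − $1530 = $1320.
The remaining $31951 (= $33271 − $1320) moves to coinsurance.
Coinsurance: $31951 × 30% = $9585.30.
Member responsibility before any cap: $1320 + $9585.30 = $10905.30.
Adding $10905.30 to the $1530 already spent would give $12435.30, which exceeds the $9150 cap; the member pays just $9150 − $1530 = $7620.

$7620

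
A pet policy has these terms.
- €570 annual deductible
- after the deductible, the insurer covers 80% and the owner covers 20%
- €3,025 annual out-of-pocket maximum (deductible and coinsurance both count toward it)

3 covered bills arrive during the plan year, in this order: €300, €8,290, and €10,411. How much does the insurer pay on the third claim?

Bill 1, €300: all of it applies to the deductible. Cost to owner: €300. OOP to date €300. Insurer: €300 − €300 = €0.
Bill 2, €8,290: €270 finishes the deductible; €8,020 goes to coinsurance; owner's 20% is €1,604. Owner owes €1,874 (running OOP €2,174). Insurer: €8,290 − €1,874 = €6,416.
Bill 3, €10,411: 20% coinsurance on €10,411 = €2,082.20. Adding that to €2,174 gives €4,256.20, past the €3,025 cap; owner pays only €3,025 − €2,174 = €851. Plan pays €10,411 − €851 = €9,560.

€9,560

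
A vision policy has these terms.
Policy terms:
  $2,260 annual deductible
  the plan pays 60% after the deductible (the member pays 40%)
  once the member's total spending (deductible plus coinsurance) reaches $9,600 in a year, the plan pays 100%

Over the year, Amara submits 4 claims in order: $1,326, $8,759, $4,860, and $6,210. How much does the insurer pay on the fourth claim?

Claim 1 — $1,326: all of it applies to the deductible. Cost to member: $1,326. OOP to date $1,326. Plan pays $1,326 − $1,326 = $0.
Claim 2 — $8,759: $934 finishes the deductible; $7,825 goes to coinsurance; member's 40% is $3,130. Member pays $4,064; OOP now $5,390. Plan pays $8,759 − $4,064 = $4,695.
Claim 3 — $4,860: 40% coinsurance on $4,860 = $1,944. Cost to member: $1,944. OOP to date $7,334. Plan pays $4,860 − $1,944 = $2,916.
Claim 4 — $6,210: deductible already satisfied, so member's share is 40% × $6,210 = $2,484. OOP would hit $9,818 > $9,600, so the cap limits the member to $9,600 − $7,334 = $2,266. Plan pays $6,210 − $2,266 = $3,944.

$3,944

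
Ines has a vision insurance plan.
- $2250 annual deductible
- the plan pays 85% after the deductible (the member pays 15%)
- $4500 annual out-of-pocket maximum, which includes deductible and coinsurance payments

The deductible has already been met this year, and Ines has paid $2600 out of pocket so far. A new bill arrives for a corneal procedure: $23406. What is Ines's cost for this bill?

$1900

With the deductible met, the entire $23406 is subject to coinsurance.
Member's 15% share of $23406 is $3510.90.
That would bring total out-of-pocket to $6110.90, past the $4500 cap. The member is capped at $4500 − $2600 = $1900 on this claim.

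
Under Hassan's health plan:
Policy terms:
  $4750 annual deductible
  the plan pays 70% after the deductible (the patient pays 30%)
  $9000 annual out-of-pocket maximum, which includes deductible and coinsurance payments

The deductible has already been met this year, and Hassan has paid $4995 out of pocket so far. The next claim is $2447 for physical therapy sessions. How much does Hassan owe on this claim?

The deductible is already satisfied, so the full bill goes to coinsurance.
30% of $2447 = $734.10 falls to the patient.
Total out-of-pocket so far would be $4995 + $734.10 = $5729.10, below the $9000 cap — no reduction.

$734.10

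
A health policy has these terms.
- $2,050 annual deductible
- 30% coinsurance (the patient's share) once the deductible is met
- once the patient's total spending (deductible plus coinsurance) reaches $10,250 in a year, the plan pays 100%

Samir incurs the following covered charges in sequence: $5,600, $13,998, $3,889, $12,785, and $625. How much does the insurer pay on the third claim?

$2,722.30

Bill 1, $5,600: deductible takes $2,050, $3,550 remains; patient's 30% is $1,065. Patient owes $3,115 (running OOP $3,115). Insurer: $5,600 − $3,115 = $2,485.
Bill 2, $13,998: deductible already satisfied, so patient's share is 30% × $13,998 = $4,199.40. Cost to patient: $4,199.40. OOP to date $7,314.40. Insurer: $13,998 − $4,199.40 = $9,798.60.
Bill 3, $3,889: deductible met; 30% of $3,889 = $1,166.70. Patient owes $1,166.70 (running OOP $8,481.10). Plan pays $3,889 − $1,166.70 = $2,722.30.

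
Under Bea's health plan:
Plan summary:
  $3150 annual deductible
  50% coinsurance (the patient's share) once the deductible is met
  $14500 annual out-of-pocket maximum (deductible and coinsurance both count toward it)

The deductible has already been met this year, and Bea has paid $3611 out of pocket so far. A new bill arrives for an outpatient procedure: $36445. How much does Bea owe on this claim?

With the deductible met, the entire $36445 is subject to coinsurance.
Coinsurance: $36445 × 50% = $18222.50.
Year-to-date out-of-pocket would reach $3611 + $18222.50 = $21833.50, above the $14500 maximum, so the patient pays only $14500 − $3611 = $10889.

$10889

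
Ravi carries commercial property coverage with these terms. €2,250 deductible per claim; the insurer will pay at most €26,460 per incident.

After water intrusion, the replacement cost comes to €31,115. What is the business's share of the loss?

After the deductible, €31,115 − €2,250 = €28,865 remains.
Since €28,865 > €26,460, the payout is capped at €26,460.
Out of pocket: €31,115 − €26,460 = €4,655.

€4,655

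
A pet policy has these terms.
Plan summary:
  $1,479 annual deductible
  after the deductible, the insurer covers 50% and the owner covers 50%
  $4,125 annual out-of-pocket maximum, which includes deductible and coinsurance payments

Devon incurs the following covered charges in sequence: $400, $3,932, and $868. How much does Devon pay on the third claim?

Claim 1 ($400): all of it applies to the deductible. Owner owes $400 (running OOP $400).
Claim 2 ($3,932): deductible takes $1,079, $2,853 remains; 50% of $2,853 = $1,426.50. Owner owes $2,505.50 (running OOP $2,905.50).
Claim 3 ($868): deductible met; 50% of $868 = $434. Owner pays $434; OOP now $3,339.50.

$434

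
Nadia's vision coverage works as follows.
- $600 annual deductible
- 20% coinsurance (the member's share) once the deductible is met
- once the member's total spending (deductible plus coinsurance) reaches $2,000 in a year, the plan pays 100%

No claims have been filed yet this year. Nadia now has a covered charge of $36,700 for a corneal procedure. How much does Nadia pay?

$2,000

The full $600 deductible is still open; $600 of this bill applies to it.
That leaves $36,700 − $600 = $36,100 for coinsurance.
Member's 20% share of $36,100 is $7,220.
That puts the member's cost at $600 + $7,220 = $7,820 before any cap.
That would bring total out-of-pocket to $7,820, past the $2,000 cap. The member is capped at $2,000 − $0 = $2,000 on this claim.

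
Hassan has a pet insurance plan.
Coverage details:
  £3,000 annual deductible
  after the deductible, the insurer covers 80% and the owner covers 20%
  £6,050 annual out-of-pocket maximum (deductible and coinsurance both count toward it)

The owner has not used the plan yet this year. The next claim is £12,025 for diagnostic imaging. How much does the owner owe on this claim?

The full £3,000 deductible is still open; £3,000 of this bill applies to it.
After the £3,000 deductible portion, £12,025 − £3,000 = £9,025 is subject to coinsurance.
Owner's 20% share of £9,025 is £1,805.
So the owner owes £3,000 + £1,805 = £4,805 before any cap.
Cumulative spending £0 + £4,805 = £4,805 stays under the £6,050 maximum.

£4,805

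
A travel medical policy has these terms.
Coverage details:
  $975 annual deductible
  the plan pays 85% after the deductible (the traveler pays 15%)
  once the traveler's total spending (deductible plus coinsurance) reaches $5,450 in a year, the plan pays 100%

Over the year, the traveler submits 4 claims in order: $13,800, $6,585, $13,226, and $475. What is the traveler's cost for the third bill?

$1,563.50

Claim 1 ($13,800): deductible takes $975, $12,825 remains; coinsurance $12,825 × 15% = $1,923.75. Cost to traveler: $2,898.75. OOP to date $2,898.75.
Claim 2 ($6,585): 15% coinsurance on $6,585 = $987.75. Traveler pays $987.75; OOP now $3,886.50.
Claim 3 ($13,226): deductible already satisfied, so traveler's share is 15% × $13,226 = $1,983.90. That would push OOP to $5,870.40, over the $5,450 cap, so traveler pays $5,450 − $3,886.50 = $1,563.50.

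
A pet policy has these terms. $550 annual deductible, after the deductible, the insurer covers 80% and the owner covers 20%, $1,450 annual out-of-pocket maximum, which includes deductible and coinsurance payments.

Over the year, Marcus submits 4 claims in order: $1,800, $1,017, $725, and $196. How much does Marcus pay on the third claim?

Claim 1 — $1,800: deductible takes $550, $1,250 remains; owner's 20% is $250. Owner pays $800; OOP now $800.
Claim 2 — $1,017: deductible met; 20% of $1,017 = $203.40. Owner pays $203.40; OOP now $1,003.40.
Claim 3 — $725: deductible already satisfied, so owner's share is 20% × $725 = $145. Cost to owner: $145. OOP to date $1,148.40.

$145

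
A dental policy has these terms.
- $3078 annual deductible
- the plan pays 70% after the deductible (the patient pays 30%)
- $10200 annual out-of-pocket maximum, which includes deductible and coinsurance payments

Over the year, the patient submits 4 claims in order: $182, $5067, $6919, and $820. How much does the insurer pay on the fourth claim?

$574

Claim 1 ($182): fully absorbed by the deductible. Patient owes $182 (running OOP $182). Plan pays $182 − $182 = $0.
Claim 2 ($5067): $2896 finishes the deductible; $2171 goes to coinsurance; 30% of $2171 = $651.30. Patient owes $3547.30 (running OOP $3729.30). Insurer: $5067 − $3547.30 = $1519.70.
Claim 3 ($6919): deductible met; 30% of $6919 = $2075.70. Patient owes $2075.70 (running OOP $5805). Insurer: $6919 − $2075.70 = $4843.30.
Claim 4 ($820): 30% coinsurance on $820 = $246. Cost to patient: $246. OOP to date $6051. Insurer: $820 − $246 = $574.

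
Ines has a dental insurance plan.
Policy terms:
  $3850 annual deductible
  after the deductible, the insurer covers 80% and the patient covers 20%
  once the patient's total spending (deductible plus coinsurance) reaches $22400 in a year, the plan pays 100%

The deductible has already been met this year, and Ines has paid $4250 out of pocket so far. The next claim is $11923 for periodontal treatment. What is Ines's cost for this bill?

With the deductible met, the entire $11923 is subject to coinsurance.
Patient's 20% share of $11923 is $2384.60.
Cumulative spending $4250 + $2384.60 = $6634.60 stays under the $22400 maximum.

$2384.60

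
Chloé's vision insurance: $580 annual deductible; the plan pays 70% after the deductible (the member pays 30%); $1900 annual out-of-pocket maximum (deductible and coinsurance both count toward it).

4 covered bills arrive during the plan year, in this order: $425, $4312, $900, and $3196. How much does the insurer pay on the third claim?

$827.10

Claim 1 ($425): entire amount goes to the deductible. Cost to member: $425. OOP to date $425. Plan pays $425 − $425 = $0.
Claim 2 ($4312): $155 finishes the deductible; $4157 goes to coinsurance; member's 30% is $1247.10. Cost to member: $1402.10. OOP to date $1827.10. Insurer: $4312 − $1402.10 = $2909.90.
Claim 3 ($900): 30% coinsurance on $900 = $270. OOP would hit $2097.10 > $1900, so the cap limits the member to $1900 − $1827.10 = $72.90. Insurer: $900 − $72.90 = $827.10.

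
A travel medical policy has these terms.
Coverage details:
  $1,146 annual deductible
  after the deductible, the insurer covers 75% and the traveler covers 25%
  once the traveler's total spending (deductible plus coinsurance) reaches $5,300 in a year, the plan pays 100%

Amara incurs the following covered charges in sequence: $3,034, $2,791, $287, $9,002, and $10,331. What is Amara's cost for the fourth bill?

Bill 1, $3,034: $1,146 finishes the deductible; $1,888 goes to coinsurance; coinsurance $1,888 × 25% = $472. Cost to traveler: $1,618. OOP to date $1,618.
Bill 2, $2,791: 25% coinsurance on $2,791 = $697.75. Traveler pays $697.75; OOP now $2,315.75.
Bill 3, $287: deductible already satisfied, so traveler's share is 25% × $287 = $71.75. Cost to traveler: $71.75. OOP to date $2,387.50.
Bill 4, $9,002: 25% coinsurance on $9,002 = $2,250.50. Cost to traveler: $2,250.50. OOP to date $4,638.

$2,250.50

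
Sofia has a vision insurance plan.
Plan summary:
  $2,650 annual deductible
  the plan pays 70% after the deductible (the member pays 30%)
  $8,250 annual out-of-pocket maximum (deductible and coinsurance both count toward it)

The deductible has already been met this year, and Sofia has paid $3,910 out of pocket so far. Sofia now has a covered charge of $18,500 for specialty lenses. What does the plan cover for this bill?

$14,160

With the deductible met, the entire $18,500 is subject to coinsurance.
Coinsurance: $18,500 × 30% = $5,550.
Adding $5,550 to the $3,910 already spent would give $9,460, which exceeds the $8,250 cap; the member pays just $8,250 − $3,910 = $4,340.
Insurer pays the balance: $18,500 − $4,340 = $14,160.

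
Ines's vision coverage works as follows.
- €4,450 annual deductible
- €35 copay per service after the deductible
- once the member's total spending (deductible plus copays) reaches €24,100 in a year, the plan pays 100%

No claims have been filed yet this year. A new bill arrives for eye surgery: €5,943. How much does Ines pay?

€4,485

Deductible not yet touched, so the first €4,450 of the bill goes to the deductible.
The remaining €1,493 (= €5,943 − €4,450) moves to the copay.
Copay on this service: €35.
That puts the member's cost at €4,450 + €35 = €4,485 before any cap.
Total out-of-pocket so far would be €0 + €4,485 = €4,485, below the €24,100 cap — no reduction.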